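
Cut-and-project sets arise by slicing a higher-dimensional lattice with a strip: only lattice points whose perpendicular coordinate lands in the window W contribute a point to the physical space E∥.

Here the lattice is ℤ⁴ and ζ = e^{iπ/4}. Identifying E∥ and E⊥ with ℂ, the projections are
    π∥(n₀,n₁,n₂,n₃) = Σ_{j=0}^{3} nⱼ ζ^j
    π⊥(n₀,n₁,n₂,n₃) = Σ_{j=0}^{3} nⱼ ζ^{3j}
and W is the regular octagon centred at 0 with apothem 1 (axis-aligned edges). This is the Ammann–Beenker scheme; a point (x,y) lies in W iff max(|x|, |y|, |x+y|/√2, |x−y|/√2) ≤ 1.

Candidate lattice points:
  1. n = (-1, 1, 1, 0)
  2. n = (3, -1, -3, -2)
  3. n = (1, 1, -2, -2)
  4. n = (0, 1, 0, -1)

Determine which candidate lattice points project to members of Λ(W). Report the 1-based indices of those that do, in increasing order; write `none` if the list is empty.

Internal map: ζ^{3j} for j=0..3 gives (1,0), (−√2/2,√2/2), (0,−1), (√2/2,√2/2).
candidate 1: n = (-1, 1, 1, 0) → π⊥ ≈ (-1.70711, -0.29289); max(|x|,|y|,|x±y|/√2) = 1.70711 > 1 ⇒ ∉ W
candidate 2: n = (3, -1, -3, -2) → π⊥ ≈ (+2.29289, +0.87868); max(|x|,|y|,|x±y|/√2) = 2.29289 > 1 ⇒ ∉ W
candidate 3: n = (1, 1, -2, -2) → π⊥ ≈ (-1.12132, +1.29289); max(|x|,|y|,|x±y|/√2) = 1.70711 > 1 ⇒ ∉ W
candidate 4: n = (0, 1, 0, -1) → π⊥ ≈ (-1.41421, +0.00000); max(|x|,|y|,|x±y|/√2) = 1.41421 > 1 ⇒ ∉ W

none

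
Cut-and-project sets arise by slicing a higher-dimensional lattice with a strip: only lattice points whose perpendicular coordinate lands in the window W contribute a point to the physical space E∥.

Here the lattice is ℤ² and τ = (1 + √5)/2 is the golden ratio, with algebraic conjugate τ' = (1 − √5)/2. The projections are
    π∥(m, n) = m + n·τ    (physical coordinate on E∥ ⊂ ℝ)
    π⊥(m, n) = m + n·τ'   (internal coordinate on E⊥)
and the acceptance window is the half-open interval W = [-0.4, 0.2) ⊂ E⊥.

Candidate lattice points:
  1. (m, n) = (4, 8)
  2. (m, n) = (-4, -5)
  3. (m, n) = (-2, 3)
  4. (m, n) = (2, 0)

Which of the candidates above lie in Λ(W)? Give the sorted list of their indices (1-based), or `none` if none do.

Compute τ' = (1−√5)/2 = -0.6180, so π⊥(m,n) = m -0.6180·n.
candidate 1: (m,n)=(4,8) → π∥ = 4+8·τ ≈ 16.9443, π⊥ = 4+8·τ' ≈ -0.9443 ∉ [-0.4, 0.2) ⇒ out
candidate 2: (m,n)=(-4,-5) → π∥ = -4-5·τ ≈ -12.0902, π⊥ = -4-5·τ' ≈ -0.9098 ∉ [-0.4, 0.2) ⇒ out
candidate 3: (m,n)=(-2,3) → π∥ = -2+3·τ ≈ 2.8541, π⊥ = -2+3·τ' ≈ -3.8541 ∉ [-0.4, 0.2) ⇒ out
candidate 4: (m,n)=(2,0) → π∥ = 2+0·τ ≈ 2.0000, π⊥ = 2+0·τ' ≈ 2.0000 ∉ [-0.4, 0.2) ⇒ out

none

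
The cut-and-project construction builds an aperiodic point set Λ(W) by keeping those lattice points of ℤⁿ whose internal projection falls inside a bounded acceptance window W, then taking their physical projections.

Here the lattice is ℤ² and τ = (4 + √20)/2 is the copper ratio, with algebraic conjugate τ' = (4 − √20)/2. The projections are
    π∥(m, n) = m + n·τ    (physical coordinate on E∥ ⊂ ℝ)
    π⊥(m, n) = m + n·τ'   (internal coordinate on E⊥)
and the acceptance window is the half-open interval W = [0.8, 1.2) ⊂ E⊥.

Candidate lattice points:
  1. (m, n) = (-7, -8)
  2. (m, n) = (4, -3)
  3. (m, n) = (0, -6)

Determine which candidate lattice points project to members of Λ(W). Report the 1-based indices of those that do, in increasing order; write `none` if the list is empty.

none

Numerically τ ≈ 4.236068 and τ' = −1/τ ≈ -0.236068.
#1 (-7,-8): internal coord -7 + (-8)·τ' = -5.111456; -5.111456 ∉ [0.8, 1.2) → out
#2 (4,-3): internal coord 4 + (-3)·τ' = +4.708204; +4.708204 ∉ [0.8, 1.2) → out
#3 (0,-6): internal coord 0 + (-6)·τ' = +1.416408; +1.416408 ∉ [0.8, 1.2) → out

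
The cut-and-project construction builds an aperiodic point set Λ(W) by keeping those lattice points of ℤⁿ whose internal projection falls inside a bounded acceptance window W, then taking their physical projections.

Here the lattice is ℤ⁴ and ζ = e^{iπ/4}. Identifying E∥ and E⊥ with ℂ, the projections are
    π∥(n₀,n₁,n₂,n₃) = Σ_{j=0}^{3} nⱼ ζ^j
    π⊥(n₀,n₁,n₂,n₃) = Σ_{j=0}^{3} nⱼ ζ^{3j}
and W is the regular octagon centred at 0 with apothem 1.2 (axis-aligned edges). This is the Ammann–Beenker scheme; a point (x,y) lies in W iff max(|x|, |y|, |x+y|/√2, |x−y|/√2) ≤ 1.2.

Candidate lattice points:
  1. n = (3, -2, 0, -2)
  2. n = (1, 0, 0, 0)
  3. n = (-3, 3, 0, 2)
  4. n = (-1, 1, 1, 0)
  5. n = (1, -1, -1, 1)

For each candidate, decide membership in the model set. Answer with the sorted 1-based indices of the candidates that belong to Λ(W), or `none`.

2

π⊥(n) = n₀ + n₁ζ³ + n₂ζ⁶ + n₃ζ⁹ where ζ = e^{iπ/4}.
#1 (3, -2, 0, -2): internal (3.000000, -2.828427); octagon support 4.121320 vs apothem 1.2 → ∉ W
#2 (1, 0, 0, 0): internal (1.000000, 0.000000); octagon support 1.000000 vs apothem 1.2 → ∈ W
#3 (-3, 3, 0, 2): internal (-3.707107, 3.535534); octagon support 5.121320 vs apothem 1.2 → ∉ W
#4 (-1, 1, 1, 0): internal (-1.707107, -0.292893); octagon support 1.707107 vs apothem 1.2 → ∉ W
#5 (1, -1, -1, 1): internal (2.414214, 1.000000); octagon support 2.414214 vs apothem 1.2 → ∉ W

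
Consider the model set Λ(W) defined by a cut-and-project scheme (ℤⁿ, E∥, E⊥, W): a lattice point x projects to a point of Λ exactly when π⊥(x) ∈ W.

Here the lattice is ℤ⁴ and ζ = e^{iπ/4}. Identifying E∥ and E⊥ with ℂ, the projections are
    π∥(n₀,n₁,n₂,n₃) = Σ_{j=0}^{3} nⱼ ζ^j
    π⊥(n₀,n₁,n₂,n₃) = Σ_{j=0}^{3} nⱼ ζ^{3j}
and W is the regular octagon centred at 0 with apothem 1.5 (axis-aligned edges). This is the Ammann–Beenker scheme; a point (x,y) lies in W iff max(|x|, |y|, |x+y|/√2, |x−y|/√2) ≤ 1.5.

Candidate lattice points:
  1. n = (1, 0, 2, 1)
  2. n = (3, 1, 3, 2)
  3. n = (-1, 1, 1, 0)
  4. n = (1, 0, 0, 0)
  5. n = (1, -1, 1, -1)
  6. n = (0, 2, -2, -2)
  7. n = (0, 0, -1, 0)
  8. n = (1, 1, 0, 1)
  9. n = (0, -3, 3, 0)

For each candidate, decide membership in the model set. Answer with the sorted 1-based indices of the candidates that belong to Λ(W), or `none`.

4, 7

Internal map: ζ^{3j} for j=0..3 gives (1,0), (−√2/2,√2/2), (0,−1), (√2/2,√2/2).
candidate 1: n = (1, 0, 2, 1) → π⊥ ≈ (+1.707107, -1.292893); max(|x|,|y|,|x±y|/√2) = 2.121320 > 1.5 ⇒ ∉ W
candidate 2: n = (3, 1, 3, 2) → π⊥ ≈ (+3.707107, -0.878680); max(|x|,|y|,|x±y|/√2) = 3.707107 > 1.5 ⇒ ∉ W
candidate 3: n = (-1, 1, 1, 0) → π⊥ ≈ (-1.707107, -0.292893); max(|x|,|y|,|x±y|/√2) = 1.707107 > 1.5 ⇒ ∉ W
candidate 4: n = (1, 0, 0, 0) → π⊥ ≈ (+1.000000, +0.000000); max(|x|,|y|,|x±y|/√2) = 1.000000 ≤ 1.5 ⇒ ∈ W
candidate 5: n = (1, -1, 1, -1) → π⊥ ≈ (+1.000000, -2.414214); max(|x|,|y|,|x±y|/√2) = 2.414214 > 1.5 ⇒ ∉ W
candidate 6: n = (0, 2, -2, -2) → π⊥ ≈ (-2.828427, +2.000000); max(|x|,|y|,|x±y|/√2) = 3.414214 > 1.5 ⇒ ∉ W
candidate 7: n = (0, 0, -1, 0) → π⊥ ≈ (+0.000000, +1.000000); max(|x|,|y|,|x±y|/√2) = 1.000000 ≤ 1.5 ⇒ ∈ W
candidate 8: n = (1, 1, 0, 1) → π⊥ ≈ (+1.000000, +1.414214); max(|x|,|y|,|x±y|/√2) = 1.707107 > 1.5 ⇒ ∉ W
candidate 9: n = (0, -3, 3, 0) → π⊥ ≈ (+2.121320, -5.121320); max(|x|,|y|,|x±y|/√2) = 5.121320 > 1.5 ⇒ ∉ W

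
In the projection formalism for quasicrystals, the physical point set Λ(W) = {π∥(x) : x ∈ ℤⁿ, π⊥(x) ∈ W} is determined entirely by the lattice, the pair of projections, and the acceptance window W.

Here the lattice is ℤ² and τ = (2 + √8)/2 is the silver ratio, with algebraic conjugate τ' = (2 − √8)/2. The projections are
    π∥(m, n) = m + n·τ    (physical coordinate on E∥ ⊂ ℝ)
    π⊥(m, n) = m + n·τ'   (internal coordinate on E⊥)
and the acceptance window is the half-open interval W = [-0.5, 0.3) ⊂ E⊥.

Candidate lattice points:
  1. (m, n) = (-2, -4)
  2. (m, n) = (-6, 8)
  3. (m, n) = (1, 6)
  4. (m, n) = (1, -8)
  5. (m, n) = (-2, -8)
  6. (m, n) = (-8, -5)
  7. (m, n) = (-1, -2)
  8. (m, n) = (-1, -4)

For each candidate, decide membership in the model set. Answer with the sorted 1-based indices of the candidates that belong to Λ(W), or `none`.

τ' = (2−√8)/2 ≈ -0.41421.
candidate 1: (m,n)=(-2,-4) → π∥ = -2-4·τ ≈ -11.65685, π⊥ = -2-4·τ' ≈ -0.34315 ∈ [-0.5, 0.3) ⇒ IN Λ
candidate 2: (m,n)=(-6,8) → π∥ = -6+8·τ ≈ 13.31371, π⊥ = -6+8·τ' ≈ -9.31371 ∉ [-0.5, 0.3) ⇒ out
candidate 3: (m,n)=(1,6) → π∥ = 1+6·τ ≈ 15.48528, π⊥ = 1+6·τ' ≈ -1.48528 ∉ [-0.5, 0.3) ⇒ out
candidate 4: (m,n)=(1,-8) → π∥ = 1-8·τ ≈ -18.31371, π⊥ = 1-8·τ' ≈ 4.31371 ∉ [-0.5, 0.3) ⇒ out
candidate 5: (m,n)=(-2,-8) → π∥ = -2-8·τ ≈ -21.31371, π⊥ = -2-8·τ' ≈ 1.31371 ∉ [-0.5, 0.3) ⇒ out
candidate 6: (m,n)=(-8,-5) → π∥ = -8-5·τ ≈ -20.07107, π⊥ = -8-5·τ' ≈ -5.92893 ∉ [-0.5, 0.3) ⇒ out
candidate 7: (m,n)=(-1,-2) → π∥ = -1-2·τ ≈ -5.82843, π⊥ = -1-2·τ' ≈ -0.17157 ∈ [-0.5, 0.3) ⇒ IN Λ
candidate 8: (m,n)=(-1,-4) → π∥ = -1-4·τ ≈ -10.65685, π⊥ = -1-4·τ' ≈ 0.65685 ∉ [-0.5, 0.3) ⇒ out

1, 7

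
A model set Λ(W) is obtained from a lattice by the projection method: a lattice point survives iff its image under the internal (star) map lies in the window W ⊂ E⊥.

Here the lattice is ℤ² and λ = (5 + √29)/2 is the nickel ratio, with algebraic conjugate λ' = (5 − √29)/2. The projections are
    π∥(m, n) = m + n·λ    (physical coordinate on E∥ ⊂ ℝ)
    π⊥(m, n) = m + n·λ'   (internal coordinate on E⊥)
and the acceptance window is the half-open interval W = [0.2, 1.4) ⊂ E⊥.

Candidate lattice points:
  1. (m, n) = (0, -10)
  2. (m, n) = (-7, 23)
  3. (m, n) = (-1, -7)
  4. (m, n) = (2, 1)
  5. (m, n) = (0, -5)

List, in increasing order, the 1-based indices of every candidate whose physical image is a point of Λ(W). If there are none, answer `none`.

λ' = (5−√29)/2 ≈ -0.192582.
candidate 1: (m,n)=(0,-10) → π∥ = 0-10·λ ≈ -51.925824, π⊥ = 0-10·λ' ≈ 1.925824 ∉ [0.2, 1.4) ⇒ out
candidate 2: (m,n)=(-7,23) → π∥ = -7+23·λ ≈ 112.429395, π⊥ = -7+23·λ' ≈ -11.429395 ∉ [0.2, 1.4) ⇒ out
candidate 3: (m,n)=(-1,-7) → π∥ = -1-7·λ ≈ -37.348077, π⊥ = -1-7·λ' ≈ 0.348077 ∈ [0.2, 1.4) ⇒ IN Λ
candidate 4: (m,n)=(2,1) → π∥ = 2+1·λ ≈ 7.192582, π⊥ = 2+1·λ' ≈ 1.807418 ∉ [0.2, 1.4) ⇒ out
candidate 5: (m,n)=(0,-5) → π∥ = 0-5·λ ≈ -25.962912, π⊥ = 0-5·λ' ≈ 0.962912 ∈ [0.2, 1.4) ⇒ IN Λ

3, 5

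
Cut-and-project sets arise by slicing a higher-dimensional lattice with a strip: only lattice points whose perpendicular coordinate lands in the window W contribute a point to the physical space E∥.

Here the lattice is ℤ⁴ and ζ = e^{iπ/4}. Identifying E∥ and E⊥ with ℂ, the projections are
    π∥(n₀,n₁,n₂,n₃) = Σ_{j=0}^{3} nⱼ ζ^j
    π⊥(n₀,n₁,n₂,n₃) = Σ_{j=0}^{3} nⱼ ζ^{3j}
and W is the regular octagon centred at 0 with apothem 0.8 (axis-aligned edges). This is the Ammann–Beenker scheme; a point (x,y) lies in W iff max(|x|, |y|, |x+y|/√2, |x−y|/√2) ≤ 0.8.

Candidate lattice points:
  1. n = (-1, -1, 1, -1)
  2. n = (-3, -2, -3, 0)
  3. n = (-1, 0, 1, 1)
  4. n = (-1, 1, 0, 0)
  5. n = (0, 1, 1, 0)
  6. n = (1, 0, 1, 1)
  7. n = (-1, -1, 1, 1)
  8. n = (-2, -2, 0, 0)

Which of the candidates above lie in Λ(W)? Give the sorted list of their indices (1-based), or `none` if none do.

With ζ = e^{iπ/4} the internal vectors are ζ^0,ζ^3,ζ^6,ζ^9.
#1 (-1, -1, 1, -1): internal (-1.000000, -2.414214); octagon support 2.414214 vs apothem 0.8 → ∉ W
#2 (-3, -2, -3, 0): internal (-1.585786, 1.585786); octagon support 2.242641 vs apothem 0.8 → ∉ W
#3 (-1, 0, 1, 1): internal (-0.292893, -0.292893); octagon support 0.414214 vs apothem 0.8 → ∈ W
#4 (-1, 1, 0, 0): internal (-1.707107, 0.707107); octagon support 1.707107 vs apothem 0.8 → ∉ W
#5 (0, 1, 1, 0): internal (-0.707107, -0.292893); octagon support 0.707107 vs apothem 0.8 → ∈ W
#6 (1, 0, 1, 1): internal (1.707107, -0.292893); octagon support 1.707107 vs apothem 0.8 → ∉ W
#7 (-1, -1, 1, 1): internal (0.414214, -1.000000); octagon support 1.000000 vs apothem 0.8 → ∉ W
#8 (-2, -2, 0, 0): internal (-0.585786, -1.414214); octagon support 1.414214 vs apothem 0.8 → ∉ W

3, 5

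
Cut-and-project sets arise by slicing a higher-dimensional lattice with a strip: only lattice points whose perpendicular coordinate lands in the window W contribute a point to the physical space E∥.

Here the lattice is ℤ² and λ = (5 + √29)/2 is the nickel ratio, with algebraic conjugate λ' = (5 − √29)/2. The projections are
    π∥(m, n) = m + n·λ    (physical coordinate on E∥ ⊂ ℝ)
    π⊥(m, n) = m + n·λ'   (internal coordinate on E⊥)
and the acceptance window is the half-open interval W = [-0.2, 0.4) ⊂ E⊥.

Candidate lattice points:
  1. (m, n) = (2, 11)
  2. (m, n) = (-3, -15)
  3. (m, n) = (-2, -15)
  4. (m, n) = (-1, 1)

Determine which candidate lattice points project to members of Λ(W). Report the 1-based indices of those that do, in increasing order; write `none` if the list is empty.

λ' = (5−√29)/2 ≈ -0.192582.
candidate 1: (m,n)=(2,11) → π∥ = 2+11·λ ≈ 59.118406, π⊥ = 2+11·λ' ≈ -0.118406 ∈ [-0.2, 0.4) ⇒ IN Λ
candidate 2: (m,n)=(-3,-15) → π∥ = -3-15·λ ≈ -80.888736, π⊥ = -3-15·λ' ≈ -0.111264 ∈ [-0.2, 0.4) ⇒ IN Λ
candidate 3: (m,n)=(-2,-15) → π∥ = -2-15·λ ≈ -79.888736, π⊥ = -2-15·λ' ≈ 0.888736 ∉ [-0.2, 0.4) ⇒ out
candidate 4: (m,n)=(-1,1) → π∥ = -1+1·λ ≈ 4.192582, π⊥ = -1+1·λ' ≈ -1.192582 ∉ [-0.2, 0.4) ⇒ out

1, 2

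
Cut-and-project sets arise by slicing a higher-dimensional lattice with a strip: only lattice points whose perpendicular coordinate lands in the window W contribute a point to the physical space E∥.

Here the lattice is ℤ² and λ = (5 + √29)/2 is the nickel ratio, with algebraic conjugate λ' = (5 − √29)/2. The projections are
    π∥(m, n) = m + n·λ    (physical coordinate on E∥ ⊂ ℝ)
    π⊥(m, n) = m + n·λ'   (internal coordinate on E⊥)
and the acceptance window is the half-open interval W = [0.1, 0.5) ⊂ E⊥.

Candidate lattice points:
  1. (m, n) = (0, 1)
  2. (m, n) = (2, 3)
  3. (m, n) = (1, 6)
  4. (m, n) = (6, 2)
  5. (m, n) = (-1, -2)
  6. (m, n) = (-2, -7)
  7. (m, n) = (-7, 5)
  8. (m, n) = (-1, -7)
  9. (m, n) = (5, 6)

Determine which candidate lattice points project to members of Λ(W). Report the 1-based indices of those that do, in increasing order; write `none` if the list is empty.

8

Compute λ' = (5−√29)/2 = -0.192582, so π⊥(m,n) = m -0.192582·n.
candidate 1: (m,n)=(0,1) → π∥ = 0+1·λ ≈ 5.192582, π⊥ = 0+1·λ' ≈ -0.192582 ∉ [0.1, 0.5) ⇒ out
candidate 2: (m,n)=(2,3) → π∥ = 2+3·λ ≈ 17.577747, π⊥ = 2+3·λ' ≈ 1.422253 ∉ [0.1, 0.5) ⇒ out
candidate 3: (m,n)=(1,6) → π∥ = 1+6·λ ≈ 32.155494, π⊥ = 1+6·λ' ≈ -0.155494 ∉ [0.1, 0.5) ⇒ out
candidate 4: (m,n)=(6,2) → π∥ = 6+2·λ ≈ 16.385165, π⊥ = 6+2·λ' ≈ 5.614835 ∉ [0.1, 0.5) ⇒ out
candidate 5: (m,n)=(-1,-2) → π∥ = -1-2·λ ≈ -11.385165, π⊥ = -1-2·λ' ≈ -0.614835 ∉ [0.1, 0.5) ⇒ out
candidate 6: (m,n)=(-2,-7) → π∥ = -2-7·λ ≈ -38.348077, π⊥ = -2-7·λ' ≈ -0.651923 ∉ [0.1, 0.5) ⇒ out
candidate 7: (m,n)=(-7,5) → π∥ = -7+5·λ ≈ 18.962912, π⊥ = -7+5·λ' ≈ -7.962912 ∉ [0.1, 0.5) ⇒ out
candidate 8: (m,n)=(-1,-7) → π∥ = -1-7·λ ≈ -37.348077, π⊥ = -1-7·λ' ≈ 0.348077 ∈ [0.1, 0.5) ⇒ IN Λ
candidate 9: (m,n)=(5,6) → π∥ = 5+6·λ ≈ 36.155494, π⊥ = 5+6·λ' ≈ 3.844506 ∉ [0.1, 0.5) ⇒ out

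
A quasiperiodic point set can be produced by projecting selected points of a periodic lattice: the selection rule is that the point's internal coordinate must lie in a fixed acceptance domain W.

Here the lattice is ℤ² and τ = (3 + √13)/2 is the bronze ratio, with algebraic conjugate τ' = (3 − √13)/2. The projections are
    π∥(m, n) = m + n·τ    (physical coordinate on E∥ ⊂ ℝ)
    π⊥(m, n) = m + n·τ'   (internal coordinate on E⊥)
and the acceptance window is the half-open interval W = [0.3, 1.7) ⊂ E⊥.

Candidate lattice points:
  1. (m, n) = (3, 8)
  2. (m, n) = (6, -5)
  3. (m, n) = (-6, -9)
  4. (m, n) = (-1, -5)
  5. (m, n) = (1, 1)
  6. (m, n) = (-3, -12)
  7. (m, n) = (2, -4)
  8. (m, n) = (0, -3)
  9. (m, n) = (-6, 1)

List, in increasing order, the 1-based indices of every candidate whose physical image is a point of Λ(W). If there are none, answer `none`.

Numerically τ ≈ 3.302776 and τ' = −1/τ ≈ -0.302776.
candidate 1: (m,n)=(3,8) → π∥ = 3+8·τ ≈ 29.422205, π⊥ = 3+8·τ' ≈ 0.577795 ∈ [0.3, 1.7) ⇒ IN Λ
candidate 2: (m,n)=(6,-5) → π∥ = 6-5·τ ≈ -10.513878, π⊥ = 6-5·τ' ≈ 7.513878 ∉ [0.3, 1.7) ⇒ out
candidate 3: (m,n)=(-6,-9) → π∥ = -6-9·τ ≈ -35.724981, π⊥ = -6-9·τ' ≈ -3.275019 ∉ [0.3, 1.7) ⇒ out
candidate 4: (m,n)=(-1,-5) → π∥ = -1-5·τ ≈ -17.513878, π⊥ = -1-5·τ' ≈ 0.513878 ∈ [0.3, 1.7) ⇒ IN Λ
candidate 5: (m,n)=(1,1) → π∥ = 1+1·τ ≈ 4.302776, π⊥ = 1+1·τ' ≈ 0.697224 ∈ [0.3, 1.7) ⇒ IN Λ
candidate 6: (m,n)=(-3,-12) → π∥ = -3-12·τ ≈ -42.633308, π⊥ = -3-12·τ' ≈ 0.633308 ∈ [0.3, 1.7) ⇒ IN Λ
candidate 7: (m,n)=(2,-4) → π∥ = 2-4·τ ≈ -11.211103, π⊥ = 2-4·τ' ≈ 3.211103 ∉ [0.3, 1.7) ⇒ out
candidate 8: (m,n)=(0,-3) → π∥ = 0-3·τ ≈ -9.908327, π⊥ = 0-3·τ' ≈ 0.908327 ∈ [0.3, 1.7) ⇒ IN Λ
candidate 9: (m,n)=(-6,1) → π∥ = -6+1·τ ≈ -2.697224, π⊥ = -6+1·τ' ≈ -6.302776 ∉ [0.3, 1.7) ⇒ out

1, 4, 5, 6, 8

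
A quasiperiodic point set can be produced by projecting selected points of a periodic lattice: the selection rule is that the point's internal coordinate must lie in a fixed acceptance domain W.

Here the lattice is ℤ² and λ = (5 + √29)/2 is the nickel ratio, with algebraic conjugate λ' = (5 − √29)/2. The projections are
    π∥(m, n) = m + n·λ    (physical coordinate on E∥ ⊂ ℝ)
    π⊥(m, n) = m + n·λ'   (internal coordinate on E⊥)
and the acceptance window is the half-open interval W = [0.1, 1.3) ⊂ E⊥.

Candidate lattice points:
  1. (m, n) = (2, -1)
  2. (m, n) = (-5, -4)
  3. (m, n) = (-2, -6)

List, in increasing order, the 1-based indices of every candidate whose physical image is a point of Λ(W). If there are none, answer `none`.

Numerically λ ≈ 5.192582 and λ' = −1/λ ≈ -0.192582.
[1] lift (2,-1): star map gives 2.192582; window check 0.1 ≤ 2.192582 < 1.3 is false → out
[2] lift (-5,-4): star map gives -4.229670; window check 0.1 ≤ -4.229670 < 1.3 is false → out
[3] lift (-2,-6): star map gives -0.844506; window check 0.1 ≤ -0.844506 < 1.3 is false → out

none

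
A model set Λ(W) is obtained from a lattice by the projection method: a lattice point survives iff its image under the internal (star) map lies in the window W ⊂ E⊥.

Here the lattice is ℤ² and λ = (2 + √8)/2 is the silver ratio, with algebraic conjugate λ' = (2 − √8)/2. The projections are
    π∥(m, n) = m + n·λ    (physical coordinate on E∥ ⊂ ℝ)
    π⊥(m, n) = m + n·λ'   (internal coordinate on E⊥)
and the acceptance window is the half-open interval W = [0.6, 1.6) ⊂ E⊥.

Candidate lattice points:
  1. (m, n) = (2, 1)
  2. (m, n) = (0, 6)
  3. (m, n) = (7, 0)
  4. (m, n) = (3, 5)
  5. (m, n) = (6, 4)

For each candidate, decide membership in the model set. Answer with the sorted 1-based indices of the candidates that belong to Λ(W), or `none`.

1, 4

λ' = (2−√8)/2 ≈ -0.41421.
#1 (2,1): internal coord 2 + (1)·λ' = +1.58579; +1.58579 ∈ [0.6, 1.6) → IN Λ
#2 (0,6): internal coord 0 + (6)·λ' = -2.48528; -2.48528 ∉ [0.6, 1.6) → out
#3 (7,0): internal coord 7 + (0)·λ' = +7.00000; +7.00000 ∉ [0.6, 1.6) → out
#4 (3,5): internal coord 3 + (5)·λ' = +0.92893; +0.92893 ∈ [0.6, 1.6) → IN Λ
#5 (6,4): internal coord 6 + (4)·λ' = +4.34315; +4.34315 ∉ [0.6, 1.6) → out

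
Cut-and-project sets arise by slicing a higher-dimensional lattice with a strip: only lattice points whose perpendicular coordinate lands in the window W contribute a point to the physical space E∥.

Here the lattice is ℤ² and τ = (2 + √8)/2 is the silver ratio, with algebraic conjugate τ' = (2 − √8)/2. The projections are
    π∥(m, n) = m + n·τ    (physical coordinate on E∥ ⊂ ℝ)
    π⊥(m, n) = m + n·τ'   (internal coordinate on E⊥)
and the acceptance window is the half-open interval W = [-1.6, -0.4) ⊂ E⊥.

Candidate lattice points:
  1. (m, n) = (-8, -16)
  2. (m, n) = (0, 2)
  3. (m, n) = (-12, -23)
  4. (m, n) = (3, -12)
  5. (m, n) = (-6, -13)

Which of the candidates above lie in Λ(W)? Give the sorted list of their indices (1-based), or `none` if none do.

1, 2, 5

τ' = (2−√8)/2 ≈ -0.41421.
candidate 1: (m,n)=(-8,-16) → π∥ = -8-16·τ ≈ -46.62742, π⊥ = -8-16·τ' ≈ -1.37258 ∈ [-1.6, -0.4) ⇒ IN Λ
candidate 2: (m,n)=(0,2) → π∥ = 0+2·τ ≈ 4.82843, π⊥ = 0+2·τ' ≈ -0.82843 ∈ [-1.6, -0.4) ⇒ IN Λ
candidate 3: (m,n)=(-12,-23) → π∥ = -12-23·τ ≈ -67.52691, π⊥ = -12-23·τ' ≈ -2.47309 ∉ [-1.6, -0.4) ⇒ out
candidate 4: (m,n)=(3,-12) → π∥ = 3-12·τ ≈ -25.97056, π⊥ = 3-12·τ' ≈ 7.97056 ∉ [-1.6, -0.4) ⇒ out
candidate 5: (m,n)=(-6,-13) → π∥ = -6-13·τ ≈ -37.38478, π⊥ = -6-13·τ' ≈ -0.61522 ∈ [-1.6, -0.4) ⇒ IN Λ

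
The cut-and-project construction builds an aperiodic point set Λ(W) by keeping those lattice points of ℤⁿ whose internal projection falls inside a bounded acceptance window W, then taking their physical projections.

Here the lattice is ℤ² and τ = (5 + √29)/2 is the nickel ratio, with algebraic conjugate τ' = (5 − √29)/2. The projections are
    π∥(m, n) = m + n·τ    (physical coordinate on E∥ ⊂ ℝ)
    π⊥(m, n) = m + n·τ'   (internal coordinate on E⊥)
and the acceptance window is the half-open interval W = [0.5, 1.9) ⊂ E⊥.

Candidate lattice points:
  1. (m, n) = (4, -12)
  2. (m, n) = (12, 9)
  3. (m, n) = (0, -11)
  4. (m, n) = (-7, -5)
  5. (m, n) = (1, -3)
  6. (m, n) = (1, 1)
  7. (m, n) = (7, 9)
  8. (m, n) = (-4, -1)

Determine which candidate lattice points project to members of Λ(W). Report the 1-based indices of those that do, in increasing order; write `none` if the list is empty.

5, 6

Numerically τ ≈ 5.192582 and τ' = −1/τ ≈ -0.192582.
candidate 1: (m,n)=(4,-12) → π∥ = 4-12·τ ≈ -58.310989, π⊥ = 4-12·τ' ≈ 6.310989 ∉ [0.5, 1.9) ⇒ out
candidate 2: (m,n)=(12,9) → π∥ = 12+9·τ ≈ 58.733242, π⊥ = 12+9·τ' ≈ 10.266758 ∉ [0.5, 1.9) ⇒ out
candidate 3: (m,n)=(0,-11) → π∥ = 0-11·τ ≈ -57.118406, π⊥ = 0-11·τ' ≈ 2.118406 ∉ [0.5, 1.9) ⇒ out
candidate 4: (m,n)=(-7,-5) → π∥ = -7-5·τ ≈ -32.962912, π⊥ = -7-5·τ' ≈ -6.037088 ∉ [0.5, 1.9) ⇒ out
candidate 5: (m,n)=(1,-3) → π∥ = 1-3·τ ≈ -14.577747, π⊥ = 1-3·τ' ≈ 1.577747 ∈ [0.5, 1.9) ⇒ IN Λ
candidate 6: (m,n)=(1,1) → π∥ = 1+1·τ ≈ 6.192582, π⊥ = 1+1·τ' ≈ 0.807418 ∈ [0.5, 1.9) ⇒ IN Λ
candidate 7: (m,n)=(7,9) → π∥ = 7+9·τ ≈ 53.733242, π⊥ = 7+9·τ' ≈ 5.266758 ∉ [0.5, 1.9) ⇒ out
candidate 8: (m,n)=(-4,-1) → π∥ = -4-1·τ ≈ -9.192582, π⊥ = -4-1·τ' ≈ -3.807418 ∉ [0.5, 1.9) ⇒ out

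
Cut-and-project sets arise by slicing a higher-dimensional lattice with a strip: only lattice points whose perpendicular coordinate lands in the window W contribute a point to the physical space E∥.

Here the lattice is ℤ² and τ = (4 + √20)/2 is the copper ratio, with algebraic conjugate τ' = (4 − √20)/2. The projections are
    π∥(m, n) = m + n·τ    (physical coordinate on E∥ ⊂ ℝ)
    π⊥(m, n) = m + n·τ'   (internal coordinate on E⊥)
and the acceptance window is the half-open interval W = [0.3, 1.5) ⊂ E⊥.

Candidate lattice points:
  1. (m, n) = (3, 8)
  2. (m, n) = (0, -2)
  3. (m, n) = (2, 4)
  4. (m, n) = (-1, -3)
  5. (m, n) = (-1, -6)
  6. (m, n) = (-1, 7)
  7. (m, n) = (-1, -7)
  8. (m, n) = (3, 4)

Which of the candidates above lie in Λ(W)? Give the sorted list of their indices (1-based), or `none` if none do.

τ' = (4−√20)/2 ≈ -0.236068.
candidate 1: (m,n)=(3,8) → π∥ = 3+8·τ ≈ 36.888544, π⊥ = 3+8·τ' ≈ 1.111456 ∈ [0.3, 1.5) ⇒ IN Λ
candidate 2: (m,n)=(0,-2) → π∥ = 0-2·τ ≈ -8.472136, π⊥ = 0-2·τ' ≈ 0.472136 ∈ [0.3, 1.5) ⇒ IN Λ
candidate 3: (m,n)=(2,4) → π∥ = 2+4·τ ≈ 18.944272, π⊥ = 2+4·τ' ≈ 1.055728 ∈ [0.3, 1.5) ⇒ IN Λ
candidate 4: (m,n)=(-1,-3) → π∥ = -1-3·τ ≈ -13.708204, π⊥ = -1-3·τ' ≈ -0.291796 ∉ [0.3, 1.5) ⇒ out
candidate 5: (m,n)=(-1,-6) → π∥ = -1-6·τ ≈ -26.416408, π⊥ = -1-6·τ' ≈ 0.416408 ∈ [0.3, 1.5) ⇒ IN Λ
candidate 6: (m,n)=(-1,7) → π∥ = -1+7·τ ≈ 28.652476, π⊥ = -1+7·τ' ≈ -2.652476 ∉ [0.3, 1.5) ⇒ out
candidate 7: (m,n)=(-1,-7) → π∥ = -1-7·τ ≈ -30.652476, π⊥ = -1-7·τ' ≈ 0.652476 ∈ [0.3, 1.5) ⇒ IN Λ
candidate 8: (m,n)=(3,4) → π∥ = 3+4·τ ≈ 19.944272, π⊥ = 3+4·τ' ≈ 2.055728 ∉ [0.3, 1.5) ⇒ out

1, 2, 3, 5, 7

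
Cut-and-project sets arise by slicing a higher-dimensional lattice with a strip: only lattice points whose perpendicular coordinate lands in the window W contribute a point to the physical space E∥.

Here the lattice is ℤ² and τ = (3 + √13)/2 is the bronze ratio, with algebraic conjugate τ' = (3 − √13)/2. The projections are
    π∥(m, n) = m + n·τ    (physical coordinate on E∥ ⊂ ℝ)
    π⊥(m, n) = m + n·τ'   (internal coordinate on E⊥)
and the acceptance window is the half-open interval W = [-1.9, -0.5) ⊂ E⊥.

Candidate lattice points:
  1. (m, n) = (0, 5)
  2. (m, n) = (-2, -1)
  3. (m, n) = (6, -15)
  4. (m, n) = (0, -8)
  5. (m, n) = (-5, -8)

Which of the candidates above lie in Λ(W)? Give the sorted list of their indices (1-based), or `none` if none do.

Numerically τ ≈ 3.30278 and τ' = −1/τ ≈ -0.30278.
#1 (0,5): internal coord 0 + (5)·τ' = -1.51388; -1.51388 ∈ [-1.9, -0.5) → IN Λ
#2 (-2,-1): internal coord -2 + (-1)·τ' = -1.69722; -1.69722 ∈ [-1.9, -0.5) → IN Λ
#3 (6,-15): internal coord 6 + (-15)·τ' = +10.54163; +10.54163 ∉ [-1.9, -0.5) → out
#4 (0,-8): internal coord 0 + (-8)·τ' = +2.42221; +2.42221 ∉ [-1.9, -0.5) → out
#5 (-5,-8): internal coord -5 + (-8)·τ' = -2.57779; -2.57779 ∉ [-1.9, -0.5) → out

1, 2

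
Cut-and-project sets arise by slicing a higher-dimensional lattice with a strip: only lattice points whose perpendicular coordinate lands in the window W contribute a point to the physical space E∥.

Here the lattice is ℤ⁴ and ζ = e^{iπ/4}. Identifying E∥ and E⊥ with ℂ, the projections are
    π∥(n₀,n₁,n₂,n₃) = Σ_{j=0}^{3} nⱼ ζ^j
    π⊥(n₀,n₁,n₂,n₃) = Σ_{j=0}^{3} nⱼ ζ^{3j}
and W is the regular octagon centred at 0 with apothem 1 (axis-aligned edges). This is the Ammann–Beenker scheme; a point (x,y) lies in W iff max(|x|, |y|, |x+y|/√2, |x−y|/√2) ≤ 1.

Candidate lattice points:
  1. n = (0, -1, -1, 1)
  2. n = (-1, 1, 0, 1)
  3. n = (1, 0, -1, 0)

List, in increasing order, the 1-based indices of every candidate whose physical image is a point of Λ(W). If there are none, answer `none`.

π⊥(n) = n₀ + n₁ζ³ + n₂ζ⁶ + n₃ζ⁹ where ζ = e^{iπ/4}.
candidate 1: n = (0, -1, -1, 1) → π⊥ ≈ (+1.41421, +1.00000); max(|x|,|y|,|x±y|/√2) = 1.70711 > 1 ⇒ ∉ W
candidate 2: n = (-1, 1, 0, 1) → π⊥ ≈ (-1.00000, +1.41421); max(|x|,|y|,|x±y|/√2) = 1.70711 > 1 ⇒ ∉ W
candidate 3: n = (1, 0, -1, 0) → π⊥ ≈ (+1.00000, +1.00000); max(|x|,|y|,|x±y|/√2) = 1.41421 > 1 ⇒ ∉ W

none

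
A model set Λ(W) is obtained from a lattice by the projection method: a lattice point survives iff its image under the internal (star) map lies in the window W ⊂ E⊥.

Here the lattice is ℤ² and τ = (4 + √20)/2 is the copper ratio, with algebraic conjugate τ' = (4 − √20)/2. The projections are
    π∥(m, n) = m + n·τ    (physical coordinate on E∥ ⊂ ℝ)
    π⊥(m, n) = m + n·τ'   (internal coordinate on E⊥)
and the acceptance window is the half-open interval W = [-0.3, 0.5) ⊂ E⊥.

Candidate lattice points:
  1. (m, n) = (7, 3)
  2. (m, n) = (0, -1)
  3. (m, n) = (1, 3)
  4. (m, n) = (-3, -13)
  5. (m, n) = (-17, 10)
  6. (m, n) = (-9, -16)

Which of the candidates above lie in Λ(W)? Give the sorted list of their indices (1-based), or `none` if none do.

Numerically τ ≈ 4.2361 and τ' = −1/τ ≈ -0.2361.
#1 (7,3): internal coord 7 + (3)·τ' = +6.2918; +6.2918 ∉ [-0.3, 0.5) → out
#2 (0,-1): internal coord 0 + (-1)·τ' = +0.2361; +0.2361 ∈ [-0.3, 0.5) → IN Λ
#3 (1,3): internal coord 1 + (3)·τ' = +0.2918; +0.2918 ∈ [-0.3, 0.5) → IN Λ
#4 (-3,-13): internal coord -3 + (-13)·τ' = +0.0689; +0.0689 ∈ [-0.3, 0.5) → IN Λ
#5 (-17,10): internal coord -17 + (10)·τ' = -19.3607; -19.3607 ∉ [-0.3, 0.5) → out
#6 (-9,-16): internal coord -9 + (-16)·τ' = -5.2229; -5.2229 ∉ [-0.3, 0.5) → out

2, 3, 4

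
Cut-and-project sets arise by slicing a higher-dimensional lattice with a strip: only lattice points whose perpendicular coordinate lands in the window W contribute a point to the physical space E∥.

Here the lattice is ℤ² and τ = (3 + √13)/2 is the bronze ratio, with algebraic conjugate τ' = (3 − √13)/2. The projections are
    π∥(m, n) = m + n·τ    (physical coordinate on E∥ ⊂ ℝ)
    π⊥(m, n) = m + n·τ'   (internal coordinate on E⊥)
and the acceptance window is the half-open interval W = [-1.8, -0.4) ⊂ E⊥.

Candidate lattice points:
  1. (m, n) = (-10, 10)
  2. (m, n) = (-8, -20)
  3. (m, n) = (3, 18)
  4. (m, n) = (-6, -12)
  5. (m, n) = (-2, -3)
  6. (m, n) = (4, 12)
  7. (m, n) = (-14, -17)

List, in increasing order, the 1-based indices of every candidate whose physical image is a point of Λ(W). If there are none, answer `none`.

5

τ' = (3−√13)/2 ≈ -0.30278.
#1 (-10,10): internal coord -10 + (10)·τ' = -13.02776; -13.02776 ∉ [-1.8, -0.4) → out
#2 (-8,-20): internal coord -8 + (-20)·τ' = -1.94449; -1.94449 ∉ [-1.8, -0.4) → out
#3 (3,18): internal coord 3 + (18)·τ' = -2.44996; -2.44996 ∉ [-1.8, -0.4) → out
#4 (-6,-12): internal coord -6 + (-12)·τ' = -2.36669; -2.36669 ∉ [-1.8, -0.4) → out
#5 (-2,-3): internal coord -2 + (-3)·τ' = -1.09167; -1.09167 ∈ [-1.8, -0.4) → IN Λ
#6 (4,12): internal coord 4 + (12)·τ' = +0.36669; +0.36669 ∉ [-1.8, -0.4) → out
#7 (-14,-17): internal coord -14 + (-17)·τ' = -8.85281; -8.85281 ∉ [-1.8, -0.4) → out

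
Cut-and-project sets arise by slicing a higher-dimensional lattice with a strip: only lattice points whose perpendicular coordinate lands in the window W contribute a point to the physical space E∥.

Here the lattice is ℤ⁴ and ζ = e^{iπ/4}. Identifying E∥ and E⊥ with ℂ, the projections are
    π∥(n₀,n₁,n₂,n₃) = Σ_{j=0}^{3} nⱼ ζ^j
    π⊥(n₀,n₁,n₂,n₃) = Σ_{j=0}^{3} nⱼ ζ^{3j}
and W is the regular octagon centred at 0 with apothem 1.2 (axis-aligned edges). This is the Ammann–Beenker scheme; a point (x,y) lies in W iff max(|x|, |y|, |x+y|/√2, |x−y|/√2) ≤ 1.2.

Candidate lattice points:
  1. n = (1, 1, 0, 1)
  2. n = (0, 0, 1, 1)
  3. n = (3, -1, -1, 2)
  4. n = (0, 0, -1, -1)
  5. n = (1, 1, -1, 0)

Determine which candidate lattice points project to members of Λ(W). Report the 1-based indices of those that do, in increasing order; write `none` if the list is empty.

2, 4

With ζ = e^{iπ/4} the internal vectors are ζ^0,ζ^3,ζ^6,ζ^9.
candidate 1: n = (1, 1, 0, 1) → π⊥ ≈ (+1.0000, +1.4142); max(|x|,|y|,|x±y|/√2) = 1.7071 > 1.2 ⇒ ∉ W
candidate 2: n = (0, 0, 1, 1) → π⊥ ≈ (+0.7071, -0.2929); max(|x|,|y|,|x±y|/√2) = 0.7071 ≤ 1.2 ⇒ ∈ W
candidate 3: n = (3, -1, -1, 2) → π⊥ ≈ (+5.1213, +1.7071); max(|x|,|y|,|x±y|/√2) = 5.1213 > 1.2 ⇒ ∉ W
candidate 4: n = (0, 0, -1, -1) → π⊥ ≈ (-0.7071, +0.2929); max(|x|,|y|,|x±y|/√2) = 0.7071 ≤ 1.2 ⇒ ∈ W
candidate 5: n = (1, 1, -1, 0) → π⊥ ≈ (+0.2929, +1.7071); max(|x|,|y|,|x±y|/√2) = 1.7071 > 1.2 ⇒ ∉ W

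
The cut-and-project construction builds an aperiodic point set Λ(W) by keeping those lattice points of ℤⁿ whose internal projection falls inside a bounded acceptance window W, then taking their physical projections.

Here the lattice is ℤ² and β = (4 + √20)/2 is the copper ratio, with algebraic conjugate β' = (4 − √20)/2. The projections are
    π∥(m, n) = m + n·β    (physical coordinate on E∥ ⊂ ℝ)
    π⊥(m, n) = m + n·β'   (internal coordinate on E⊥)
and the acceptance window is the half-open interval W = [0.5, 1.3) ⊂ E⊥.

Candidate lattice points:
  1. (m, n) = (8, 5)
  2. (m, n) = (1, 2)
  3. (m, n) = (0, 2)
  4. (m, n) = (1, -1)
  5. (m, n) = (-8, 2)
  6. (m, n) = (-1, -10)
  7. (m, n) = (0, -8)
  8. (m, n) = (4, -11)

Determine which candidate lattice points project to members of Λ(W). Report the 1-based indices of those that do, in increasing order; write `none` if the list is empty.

β' = (4−√20)/2 ≈ -0.2361.
[1] lift (8,5): star map gives 6.8197; window check 0.5 ≤ 6.8197 < 1.3 is false → out
[2] lift (1,2): star map gives 0.5279; window check 0.5 ≤ 0.5279 < 1.3 is true → IN Λ
[3] lift (0,2): star map gives -0.4721; window check 0.5 ≤ -0.4721 < 1.3 is false → out
[4] lift (1,-1): star map gives 1.2361; window check 0.5 ≤ 1.2361 < 1.3 is true → IN Λ
[5] lift (-8,2): star map gives -8.4721; window check 0.5 ≤ -8.4721 < 1.3 is false → out
[6] lift (-1,-10): star map gives 1.3607; window check 0.5 ≤ 1.3607 < 1.3 is false → out
[7] lift (0,-8): star map gives 1.8885; window check 0.5 ≤ 1.8885 < 1.3 is false → out
[8] lift (4,-11): star map gives 6.5967; window check 0.5 ≤ 6.5967 < 1.3 is false → out

2, 4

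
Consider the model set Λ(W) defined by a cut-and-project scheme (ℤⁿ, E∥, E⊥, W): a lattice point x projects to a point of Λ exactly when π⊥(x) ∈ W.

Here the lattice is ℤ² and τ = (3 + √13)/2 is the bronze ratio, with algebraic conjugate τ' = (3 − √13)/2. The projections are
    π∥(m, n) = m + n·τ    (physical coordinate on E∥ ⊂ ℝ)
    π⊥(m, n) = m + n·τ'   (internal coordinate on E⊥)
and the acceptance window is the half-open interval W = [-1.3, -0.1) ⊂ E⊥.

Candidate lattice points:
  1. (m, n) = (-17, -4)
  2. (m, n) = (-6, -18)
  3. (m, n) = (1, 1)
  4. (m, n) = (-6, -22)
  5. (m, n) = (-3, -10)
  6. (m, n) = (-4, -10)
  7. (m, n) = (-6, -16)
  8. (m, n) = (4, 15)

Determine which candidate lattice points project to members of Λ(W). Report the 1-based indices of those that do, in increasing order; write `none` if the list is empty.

2, 6, 7, 8

τ' = (3−√13)/2 ≈ -0.302776.
candidate 1: (m,n)=(-17,-4) → π∥ = -17-4·τ ≈ -30.211103, π⊥ = -17-4·τ' ≈ -15.788897 ∉ [-1.3, -0.1) ⇒ out
candidate 2: (m,n)=(-6,-18) → π∥ = -6-18·τ ≈ -65.449961, π⊥ = -6-18·τ' ≈ -0.550039 ∈ [-1.3, -0.1) ⇒ IN Λ
candidate 3: (m,n)=(1,1) → π∥ = 1+1·τ ≈ 4.302776, π⊥ = 1+1·τ' ≈ 0.697224 ∉ [-1.3, -0.1) ⇒ out
candidate 4: (m,n)=(-6,-22) → π∥ = -6-22·τ ≈ -78.661064, π⊥ = -6-22·τ' ≈ 0.661064 ∉ [-1.3, -0.1) ⇒ out
candidate 5: (m,n)=(-3,-10) → π∥ = -3-10·τ ≈ -36.027756, π⊥ = -3-10·τ' ≈ 0.027756 ∉ [-1.3, -0.1) ⇒ out
candidate 6: (m,n)=(-4,-10) → π∥ = -4-10·τ ≈ -37.027756, π⊥ = -4-10·τ' ≈ -0.972244 ∈ [-1.3, -0.1) ⇒ IN Λ
candidate 7: (m,n)=(-6,-16) → π∥ = -6-16·τ ≈ -58.844410, π⊥ = -6-16·τ' ≈ -1.155590 ∈ [-1.3, -0.1) ⇒ IN Λ
candidate 8: (m,n)=(4,15) → π∥ = 4+15·τ ≈ 53.541635, π⊥ = 4+15·τ' ≈ -0.541635 ∈ [-1.3, -0.1) ⇒ IN Λ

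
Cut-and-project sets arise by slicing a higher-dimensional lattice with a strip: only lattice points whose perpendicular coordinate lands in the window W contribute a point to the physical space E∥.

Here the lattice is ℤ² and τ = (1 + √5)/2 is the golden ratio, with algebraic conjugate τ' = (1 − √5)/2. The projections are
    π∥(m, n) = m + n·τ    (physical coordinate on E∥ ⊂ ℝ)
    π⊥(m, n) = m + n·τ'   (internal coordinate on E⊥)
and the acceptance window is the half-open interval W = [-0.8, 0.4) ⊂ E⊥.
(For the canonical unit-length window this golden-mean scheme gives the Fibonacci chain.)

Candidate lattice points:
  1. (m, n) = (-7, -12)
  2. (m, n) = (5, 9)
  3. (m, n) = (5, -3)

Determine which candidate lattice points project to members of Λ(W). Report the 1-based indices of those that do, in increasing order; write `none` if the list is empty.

Compute τ' = (1−√5)/2 = -0.6180, so π⊥(m,n) = m -0.6180·n.
[1] lift (-7,-12): star map gives 0.4164; window check -0.8 ≤ 0.4164 < 0.4 is false → out
[2] lift (5,9): star map gives -0.5623; window check -0.8 ≤ -0.5623 < 0.4 is true → IN Λ
[3] lift (5,-3): star map gives 6.8541; window check -0.8 ≤ 6.8541 < 0.4 is false → out

2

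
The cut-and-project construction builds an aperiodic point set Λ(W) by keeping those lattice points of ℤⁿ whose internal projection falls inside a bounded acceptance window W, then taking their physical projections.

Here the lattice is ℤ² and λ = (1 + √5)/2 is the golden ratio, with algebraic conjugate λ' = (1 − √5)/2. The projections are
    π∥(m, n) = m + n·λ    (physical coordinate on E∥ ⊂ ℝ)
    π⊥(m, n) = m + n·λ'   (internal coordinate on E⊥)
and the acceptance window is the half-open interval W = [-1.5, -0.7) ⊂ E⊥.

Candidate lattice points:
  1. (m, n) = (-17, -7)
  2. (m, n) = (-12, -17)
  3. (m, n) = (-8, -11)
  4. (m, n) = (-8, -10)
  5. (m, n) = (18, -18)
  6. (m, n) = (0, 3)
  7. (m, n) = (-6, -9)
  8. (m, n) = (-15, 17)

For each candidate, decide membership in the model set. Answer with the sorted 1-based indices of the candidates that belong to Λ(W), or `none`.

λ' = (1−√5)/2 ≈ -0.61803.
[1] lift (-17,-7): star map gives -12.67376; window check -1.5 ≤ -12.67376 < -0.7 is false → out
[2] lift (-12,-17): star map gives -1.49342; window check -1.5 ≤ -1.49342 < -0.7 is true → IN Λ
[3] lift (-8,-11): star map gives -1.20163; window check -1.5 ≤ -1.20163 < -0.7 is true → IN Λ
[4] lift (-8,-10): star map gives -1.81966; window check -1.5 ≤ -1.81966 < -0.7 is false → out
[5] lift (18,-18): star map gives 29.12461; window check -1.5 ≤ 29.12461 < -0.7 is false → out
[6] lift (0,3): star map gives -1.85410; window check -1.5 ≤ -1.85410 < -0.7 is false → out
[7] lift (-6,-9): star map gives -0.43769; window check -1.5 ≤ -0.43769 < -0.7 is false → out
[8] lift (-15,17): star map gives -25.50658; window check -1.5 ≤ -25.50658 < -0.7 is false → out

2, 3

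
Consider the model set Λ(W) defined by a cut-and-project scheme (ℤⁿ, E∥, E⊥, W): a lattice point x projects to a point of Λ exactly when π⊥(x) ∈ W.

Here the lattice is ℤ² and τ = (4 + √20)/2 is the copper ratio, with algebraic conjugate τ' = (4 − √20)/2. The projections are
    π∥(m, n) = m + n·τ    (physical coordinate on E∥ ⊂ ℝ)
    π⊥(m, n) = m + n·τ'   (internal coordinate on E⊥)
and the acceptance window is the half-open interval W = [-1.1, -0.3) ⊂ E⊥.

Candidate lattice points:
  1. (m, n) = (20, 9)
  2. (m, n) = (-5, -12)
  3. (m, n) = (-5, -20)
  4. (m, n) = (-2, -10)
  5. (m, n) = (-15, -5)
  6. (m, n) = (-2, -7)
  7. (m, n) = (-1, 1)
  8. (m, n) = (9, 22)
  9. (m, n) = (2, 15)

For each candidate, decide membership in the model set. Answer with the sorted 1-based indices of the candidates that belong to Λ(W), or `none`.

τ' = (4−√20)/2 ≈ -0.236068.
candidate 1: (m,n)=(20,9) → π∥ = 20+9·τ ≈ 58.124612, π⊥ = 20+9·τ' ≈ 17.875388 ∉ [-1.1, -0.3) ⇒ out
candidate 2: (m,n)=(-5,-12) → π∥ = -5-12·τ ≈ -55.832816, π⊥ = -5-12·τ' ≈ -2.167184 ∉ [-1.1, -0.3) ⇒ out
candidate 3: (m,n)=(-5,-20) → π∥ = -5-20·τ ≈ -89.721360, π⊥ = -5-20·τ' ≈ -0.278640 ∉ [-1.1, -0.3) ⇒ out
candidate 4: (m,n)=(-2,-10) → π∥ = -2-10·τ ≈ -44.360680, π⊥ = -2-10·τ' ≈ 0.360680 ∉ [-1.1, -0.3) ⇒ out
candidate 5: (m,n)=(-15,-5) → π∥ = -15-5·τ ≈ -36.180340, π⊥ = -15-5·τ' ≈ -13.819660 ∉ [-1.1, -0.3) ⇒ out
candidate 6: (m,n)=(-2,-7) → π∥ = -2-7·τ ≈ -31.652476, π⊥ = -2-7·τ' ≈ -0.347524 ∈ [-1.1, -0.3) ⇒ IN Λ
candidate 7: (m,n)=(-1,1) → π∥ = -1+1·τ ≈ 3.236068, π⊥ = -1+1·τ' ≈ -1.236068 ∉ [-1.1, -0.3) ⇒ out
candidate 8: (m,n)=(9,22) → π∥ = 9+22·τ ≈ 102.193496, π⊥ = 9+22·τ' ≈ 3.806504 ∉ [-1.1, -0.3) ⇒ out
candidate 9: (m,n)=(2,15) → π∥ = 2+15·τ ≈ 65.541020, π⊥ = 2+15·τ' ≈ -1.541020 ∉ [-1.1, -0.3) ⇒ out

6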